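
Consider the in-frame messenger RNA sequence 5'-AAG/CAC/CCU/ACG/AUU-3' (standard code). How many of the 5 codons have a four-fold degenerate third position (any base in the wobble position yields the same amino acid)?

Codon 1 AAG (Lys): third position 2-fold.
Codon 2 CAC (His): third position 2-fold.
Codon 3 CCU (Pro): third position 4-fold.
Codon 4 ACG (Thr): third position 4-fold.
Codon 5 AUU (Ile): third position 3-fold.
Four-fold degenerate third positions: 2.

2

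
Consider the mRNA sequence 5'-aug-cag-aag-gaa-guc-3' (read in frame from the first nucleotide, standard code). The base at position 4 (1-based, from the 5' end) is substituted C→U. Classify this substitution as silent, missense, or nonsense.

nonsense

Position 4 falls in codon 2: CAG → Gln.
After the substitution the codon is UAG → Stop.
The new codon is a stop codon, so this is a nonsense mutation.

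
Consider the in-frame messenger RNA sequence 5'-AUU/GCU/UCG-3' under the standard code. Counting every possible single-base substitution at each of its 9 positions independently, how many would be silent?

8

Codon 1 (AUU, Ile): 2 synonymous substitutions.
Codon 2 (GCU, Ala): 3 synonymous substitutions.
Codon 3 (UCG, Ser): 3 synonymous substitutions.
Total: 2 + 3 + 3 = 8.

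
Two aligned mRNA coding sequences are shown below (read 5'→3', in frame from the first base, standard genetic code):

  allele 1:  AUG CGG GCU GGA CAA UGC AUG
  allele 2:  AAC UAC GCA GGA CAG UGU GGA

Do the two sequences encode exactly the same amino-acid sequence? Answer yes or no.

Codon 1: AUG Met / AAC Asn — nonsynonymous.
Codon 2: CGG Arg / UAC Tyr — nonsynonymous.
Codon 3: GCU Ala / GCA Ala — synonymous.
Codon 4: GGA Gly / GGA Gly — identical.
Codon 5: CAA Gln / CAG Gln — synonymous.
Codon 6: UGC Cys / UGU Cys — synonymous.
Codon 7: AUG Met / GGA Gly — nonsynonymous.
Nonsynonymous differences: 3 → different protein.

no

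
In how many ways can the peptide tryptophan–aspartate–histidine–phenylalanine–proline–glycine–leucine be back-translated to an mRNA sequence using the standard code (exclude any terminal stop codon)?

Trp: 1 codon.
Asp: 2 codons.
His: 2 codons.
Phe: 2 codons.
Pro: 4 codons.
Gly: 4 codons.
Leu: 6 codons.
1 × 2 × 2 × 2 × 4 × 4 × 6 = 768.

768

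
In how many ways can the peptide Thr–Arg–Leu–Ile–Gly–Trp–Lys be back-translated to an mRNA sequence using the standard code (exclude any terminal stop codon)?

Thr: 4 codons.
Arg: 6 codons.
Leu: 6 codons.
Ile: 3 codons.
Gly: 4 codons.
Trp: 1 codon.
Lys: 2 codons.
4 × 6 × 6 × 3 × 4 × 1 × 2 = 3456.

3456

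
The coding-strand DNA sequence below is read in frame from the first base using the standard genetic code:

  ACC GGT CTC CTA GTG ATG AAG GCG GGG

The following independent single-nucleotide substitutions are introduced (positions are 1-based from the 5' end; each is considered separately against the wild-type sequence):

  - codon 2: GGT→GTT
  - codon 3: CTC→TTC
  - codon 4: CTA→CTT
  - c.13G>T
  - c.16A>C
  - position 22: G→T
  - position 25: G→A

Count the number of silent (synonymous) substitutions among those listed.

Codon 2: GGT (Gly) → GTT (Val) — missense.
Codon 3: CTC (Leu) → TTC (Phe) — missense.
Codon 4: CTA (Leu) → CTT (Leu) — synonymous.
Codon 5: GTG (Val) → TTG (Leu) — missense.
Codon 6: ATG (Met) → CTG (Leu) — missense.
Codon 8: GCG (Ala) → TCG (Ser) — missense.
Codon 9: GGG (Gly) → AGG (Arg) — missense.
Synonymous: 1 of 7.

1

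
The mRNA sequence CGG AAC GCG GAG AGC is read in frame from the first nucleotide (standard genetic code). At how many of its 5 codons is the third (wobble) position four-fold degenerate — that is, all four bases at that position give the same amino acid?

2

Codon 1 CGG (Arg): third position 4-fold.
Codon 2 AAC (Asn): third position 2-fold.
Codon 3 GCG (Ala): third position 4-fold.
Codon 4 GAG (Glu): third position 2-fold.
Codon 5 AGC (Ser): third position 2-fold.
Four-fold degenerate third positions: 2.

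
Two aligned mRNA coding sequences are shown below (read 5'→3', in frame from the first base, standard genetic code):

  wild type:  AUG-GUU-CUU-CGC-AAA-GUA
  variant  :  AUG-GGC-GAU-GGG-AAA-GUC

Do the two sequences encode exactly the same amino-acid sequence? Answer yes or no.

no

Codon 1: AUG Met / AUG Met — identical.
Codon 2: GUU Val / GGC Gly — nonsynonymous.
Codon 3: CUU Leu / GAU Asp — nonsynonymous.
Codon 4: CGC Arg / GGG Gly — nonsynonymous.
Codon 5: AAA Lys / AAA Lys — identical.
Codon 6: GUA Val / GUC Val — synonymous.
Nonsynonymous differences: 3 → different protein.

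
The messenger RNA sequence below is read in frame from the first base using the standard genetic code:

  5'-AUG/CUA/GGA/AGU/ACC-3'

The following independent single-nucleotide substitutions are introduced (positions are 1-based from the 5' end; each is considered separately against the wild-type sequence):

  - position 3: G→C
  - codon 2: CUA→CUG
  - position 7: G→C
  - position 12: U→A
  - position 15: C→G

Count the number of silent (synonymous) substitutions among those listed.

Codon 1: AUG (Met) → AUC (Ile) — missense.
Codon 2: CUA (Leu) → CUG (Leu) — synonymous.
Codon 3: GGA (Gly) → CGA (Arg) — missense.
Codon 4: AGU (Ser) → AGA (Arg) — missense.
Codon 5: ACC (Thr) → ACG (Thr) — synonymous.
Synonymous: 2 of 5.

2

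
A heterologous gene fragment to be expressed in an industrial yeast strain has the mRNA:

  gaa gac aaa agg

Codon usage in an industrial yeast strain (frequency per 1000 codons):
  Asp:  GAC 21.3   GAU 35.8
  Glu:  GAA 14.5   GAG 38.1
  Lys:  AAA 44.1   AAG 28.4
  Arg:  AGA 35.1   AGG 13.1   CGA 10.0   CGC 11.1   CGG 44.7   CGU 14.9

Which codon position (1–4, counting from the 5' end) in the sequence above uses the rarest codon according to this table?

4

Codon 1 GAA (Glu): 14.5 per 1000.
Codon 2 GAC (Asp): 21.3 per 1000.
Codon 3 AAA (Lys): 44.1 per 1000.
Codon 4 AGG (Arg): 13.1 per 1000.
Lowest frequency is 13.1 at codon 4.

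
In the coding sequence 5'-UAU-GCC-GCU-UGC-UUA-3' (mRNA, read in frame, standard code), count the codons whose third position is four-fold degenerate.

2

Codon 1 UAU (Tyr): third position 2-fold.
Codon 2 GCC (Ala): third position 4-fold.
Codon 3 GCU (Ala): third position 4-fold.
Codon 4 UGC (Cys): third position 2-fold.
Codon 5 UUA (Leu): third position 2-fold.
Four-fold degenerate third positions: 2.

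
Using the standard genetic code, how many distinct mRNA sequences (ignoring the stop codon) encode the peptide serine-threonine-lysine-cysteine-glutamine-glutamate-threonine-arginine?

Ser: 6 codons.
Thr: 4 codons.
Lys: 2 codons.
Cys: 2 codons.
Gln: 2 codons.
Glu: 2 codons.
Thr: 4 codons.
Arg: 6 codons.
6 × 4 × 2 × 2 × 2 × 2 × 4 × 6 = 9216.

9216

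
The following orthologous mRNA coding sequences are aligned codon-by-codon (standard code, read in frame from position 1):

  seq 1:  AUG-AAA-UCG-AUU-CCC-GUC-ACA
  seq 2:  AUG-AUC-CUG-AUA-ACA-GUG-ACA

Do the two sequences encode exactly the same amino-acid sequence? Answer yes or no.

no

Codon 1: AUG Met / AUG Met — identical.
Codon 2: AAA Lys / AUC Ile — nonsynonymous.
Codon 3: UCG Ser / CUG Leu — nonsynonymous.
Codon 4: AUU Ile / AUA Ile — synonymous.
Codon 5: CCC Pro / ACA Thr — nonsynonymous.
Codon 6: GUC Val / GUG Val — synonymous.
Codon 7: ACA Thr / ACA Thr — identical.
Nonsynonymous differences: 3 → different protein.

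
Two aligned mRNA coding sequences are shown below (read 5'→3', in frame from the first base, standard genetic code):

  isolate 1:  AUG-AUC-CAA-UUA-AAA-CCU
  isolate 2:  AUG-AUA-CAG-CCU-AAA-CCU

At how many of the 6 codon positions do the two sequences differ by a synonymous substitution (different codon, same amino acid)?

2

Codon 1: AUG Met / AUG Met — identical.
Codon 2: AUC Ile / AUA Ile — synonymous.
Codon 3: CAA Gln / CAG Gln — synonymous.
Codon 4: UUA Leu / CCU Pro — nonsynonymous.
Codon 5: AAA Lys / AAA Lys — identical.
Codon 6: CCU Pro / CCU Pro — identical.
Synonymous differences: 2.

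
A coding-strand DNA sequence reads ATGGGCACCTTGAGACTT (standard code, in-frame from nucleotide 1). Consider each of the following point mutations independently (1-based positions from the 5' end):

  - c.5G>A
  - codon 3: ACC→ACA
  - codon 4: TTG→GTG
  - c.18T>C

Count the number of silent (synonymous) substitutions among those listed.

Codon 2: GGC (Gly) → GAC (Asp) — missense.
Codon 3: ACC (Thr) → ACA (Thr) — synonymous.
Codon 4: TTG (Leu) → GTG (Val) — missense.
Codon 6: CTT (Leu) → CTC (Leu) — synonymous.
Synonymous: 2 of 4.

2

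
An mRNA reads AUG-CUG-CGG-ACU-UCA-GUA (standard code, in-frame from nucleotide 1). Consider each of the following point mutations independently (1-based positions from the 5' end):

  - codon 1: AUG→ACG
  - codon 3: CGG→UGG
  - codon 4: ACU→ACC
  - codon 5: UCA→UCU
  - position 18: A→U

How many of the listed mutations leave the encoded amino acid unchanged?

3

Codon 1: AUG (Met) → ACG (Thr) — missense.
Codon 3: CGG (Arg) → UGG (Trp) — missense.
Codon 4: ACU (Thr) → ACC (Thr) — synonymous.
Codon 5: UCA (Ser) → UCU (Ser) — synonymous.
Codon 6: GUA (Val) → GUU (Val) — synonymous.
Synonymous: 3 of 5.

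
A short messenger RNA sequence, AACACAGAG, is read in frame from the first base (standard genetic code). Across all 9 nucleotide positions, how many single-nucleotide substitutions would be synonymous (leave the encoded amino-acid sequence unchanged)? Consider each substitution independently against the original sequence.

5

Codon 1 (AAC, Asn): 1 synonymous substitution.
Codon 2 (ACA, Thr): 3 synonymous substitutions.
Codon 3 (GAG, Glu): 1 synonymous substitution.
Total: 1 + 3 + 1 = 5.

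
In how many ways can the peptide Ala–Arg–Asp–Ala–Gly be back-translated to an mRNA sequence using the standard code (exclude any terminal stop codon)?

768

Ala: 4 codons.
Arg: 6 codons.
Asp: 2 codons.
Ala: 4 codons.
Gly: 4 codons.
4 × 6 × 2 × 4 × 4 = 768.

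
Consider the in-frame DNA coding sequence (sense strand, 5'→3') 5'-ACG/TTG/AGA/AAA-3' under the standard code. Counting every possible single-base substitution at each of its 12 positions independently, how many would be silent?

Codon 1 (ACG, Thr): 3 synonymous substitutions.
Codon 2 (TTG, Leu): 2 synonymous substitutions.
Codon 3 (AGA, Arg): 2 synonymous substitutions.
Codon 4 (AAA, Lys): 1 synonymous substitution.
Total: 3 + 2 + 2 + 1 = 8.

8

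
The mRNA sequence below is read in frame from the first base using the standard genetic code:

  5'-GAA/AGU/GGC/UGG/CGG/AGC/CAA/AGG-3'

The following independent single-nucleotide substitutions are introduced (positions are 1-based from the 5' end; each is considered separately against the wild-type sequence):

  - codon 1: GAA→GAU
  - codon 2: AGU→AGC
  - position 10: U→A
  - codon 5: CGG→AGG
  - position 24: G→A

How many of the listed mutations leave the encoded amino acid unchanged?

Codon 1: GAA (Glu) → GAU (Asp) — missense.
Codon 2: AGU (Ser) → AGC (Ser) — synonymous.
Codon 4: UGG (Trp) → AGG (Arg) — missense.
Codon 5: CGG (Arg) → AGG (Arg) — synonymous.
Codon 8: AGG (Arg) → AGA (Arg) — synonymous.
Synonymous: 3 of 5.

3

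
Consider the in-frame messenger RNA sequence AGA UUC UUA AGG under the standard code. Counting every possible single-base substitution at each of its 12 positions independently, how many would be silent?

7

Codon 1 (AGA, Arg): 2 synonymous substitutions.
Codon 2 (UUC, Phe): 1 synonymous substitution.
Codon 3 (UUA, Leu): 2 synonymous substitutions.
Codon 4 (AGG, Arg): 2 synonymous substitutions.
Total: 2 + 1 + 2 + 2 = 7.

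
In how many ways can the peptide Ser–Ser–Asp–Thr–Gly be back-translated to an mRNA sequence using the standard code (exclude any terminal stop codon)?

1152

Ser: 6 codons.
Ser: 6 codons.
Asp: 2 codons.
Thr: 4 codons.
Gly: 4 codons.
6 × 6 × 2 × 4 × 4 = 1152.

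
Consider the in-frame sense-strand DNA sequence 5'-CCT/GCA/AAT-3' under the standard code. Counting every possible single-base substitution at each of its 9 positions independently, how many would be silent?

Codon 1 (CCT, Pro): 3 synonymous substitutions.
Codon 2 (GCA, Ala): 3 synonymous substitutions.
Codon 3 (AAT, Asn): 1 synonymous substitution.
Total: 3 + 3 + 1 = 7.

7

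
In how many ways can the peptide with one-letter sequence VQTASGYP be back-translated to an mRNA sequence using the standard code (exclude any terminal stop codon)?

Val: 4 codons.
Gln: 2 codons.
Thr: 4 codons.
Ala: 4 codons.
Ser: 6 codons.
Gly: 4 codons.
Tyr: 2 codons.
Pro: 4 codons.
4 × 2 × 4 × 4 × 6 × 4 × 2 × 4 = 24576.

24576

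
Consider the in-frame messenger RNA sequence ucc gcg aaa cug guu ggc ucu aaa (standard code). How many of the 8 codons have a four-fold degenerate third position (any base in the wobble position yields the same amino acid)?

Codon 1 UCC (Ser): third position 4-fold.
Codon 2 GCG (Ala): third position 4-fold.
Codon 3 AAA (Lys): third position 2-fold.
Codon 4 CUG (Leu): third position 4-fold.
Codon 5 GUU (Val): third position 4-fold.
Codon 6 GGC (Gly): third position 4-fold.
Codon 7 UCU (Ser): third position 4-fold.
Codon 8 AAA (Lys): third position 2-fold.
Four-fold degenerate third positions: 6.

6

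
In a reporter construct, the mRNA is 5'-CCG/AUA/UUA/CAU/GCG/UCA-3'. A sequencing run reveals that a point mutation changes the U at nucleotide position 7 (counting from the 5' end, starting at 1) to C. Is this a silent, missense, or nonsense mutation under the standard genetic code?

Position 7 falls in codon 3: UUA → Leu.
After the substitution the codon is CUA → Leu.
Both encode Leu, so the change is synonymous.

silent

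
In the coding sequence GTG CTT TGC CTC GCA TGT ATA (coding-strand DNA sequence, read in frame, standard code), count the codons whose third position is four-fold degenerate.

4

Codon 1 GTG (Val): third position 4-fold.
Codon 2 CTT (Leu): third position 4-fold.
Codon 3 TGC (Cys): third position 2-fold.
Codon 4 CTC (Leu): third position 4-fold.
Codon 5 GCA (Ala): third position 4-fold.
Codon 6 TGT (Cys): third position 2-fold.
Codon 7 ATA (Ile): third position 3-fold.
Four-fold degenerate third positions: 4.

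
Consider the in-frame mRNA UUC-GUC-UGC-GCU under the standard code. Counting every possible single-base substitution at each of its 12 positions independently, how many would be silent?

8

Codon 1 (UUC, Phe): 1 synonymous substitution.
Codon 2 (GUC, Val): 3 synonymous substitutions.
Codon 3 (UGC, Cys): 1 synonymous substitution.
Codon 4 (GCU, Ala): 3 synonymous substitutions.
Total: 1 + 3 + 1 + 3 = 8.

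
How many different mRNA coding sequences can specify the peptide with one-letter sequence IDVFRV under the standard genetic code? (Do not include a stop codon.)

Ile: 3 codons.
Asp: 2 codons.
Val: 4 codons.
Phe: 2 codons.
Arg: 6 codons.
Val: 4 codons.
3 × 2 × 4 × 2 × 6 × 4 = 1152.

1152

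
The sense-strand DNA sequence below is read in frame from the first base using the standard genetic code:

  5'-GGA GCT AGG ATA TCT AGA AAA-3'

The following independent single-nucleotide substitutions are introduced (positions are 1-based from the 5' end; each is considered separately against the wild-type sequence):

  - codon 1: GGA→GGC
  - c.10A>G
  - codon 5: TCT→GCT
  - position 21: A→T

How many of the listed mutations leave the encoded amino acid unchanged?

1

Codon 1: GGA (Gly) → GGC (Gly) — synonymous.
Codon 4: ATA (Ile) → GTA (Val) — missense.
Codon 5: TCT (Ser) → GCT (Ala) — missense.
Codon 7: AAA (Lys) → AAT (Asn) — missense.
Synonymous: 1 of 4.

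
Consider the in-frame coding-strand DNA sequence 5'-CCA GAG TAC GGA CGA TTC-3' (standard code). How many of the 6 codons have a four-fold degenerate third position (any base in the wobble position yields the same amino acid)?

3

Codon 1 CCA (Pro): third position 4-fold.
Codon 2 GAG (Glu): third position 2-fold.
Codon 3 TAC (Tyr): third position 2-fold.
Codon 4 GGA (Gly): third position 4-fold.
Codon 5 CGA (Arg): third position 4-fold.
Codon 6 TTC (Phe): third position 2-fold.
Four-fold degenerate third positions: 3.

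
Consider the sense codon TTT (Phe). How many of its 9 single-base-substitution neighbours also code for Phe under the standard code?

Position 1: none → 0 synonymous.
Position 2: none → 0 synonymous.
Position 3: TTC → 1 synonymous.
Total: 0 + 0 + 1 = 1.

1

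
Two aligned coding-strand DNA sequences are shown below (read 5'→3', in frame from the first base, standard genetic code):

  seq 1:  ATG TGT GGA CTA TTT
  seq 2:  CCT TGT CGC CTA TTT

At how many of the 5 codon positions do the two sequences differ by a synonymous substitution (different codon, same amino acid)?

Codon 1: ATG Met / CCT Pro — nonsynonymous.
Codon 2: TGT Cys / TGT Cys — identical.
Codon 3: GGA Gly / CGC Arg — nonsynonymous.
Codon 4: CTA Leu / CTA Leu — identical.
Codon 5: TTT Phe / TTT Phe — identical.
Synonymous differences: 0.

0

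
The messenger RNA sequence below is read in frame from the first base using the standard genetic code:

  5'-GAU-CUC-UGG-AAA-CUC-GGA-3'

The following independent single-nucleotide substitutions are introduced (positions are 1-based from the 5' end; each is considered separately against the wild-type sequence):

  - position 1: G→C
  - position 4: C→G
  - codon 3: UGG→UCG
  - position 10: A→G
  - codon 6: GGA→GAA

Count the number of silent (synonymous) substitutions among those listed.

0

Codon 1: GAU (Asp) → CAU (His) — missense.
Codon 2: CUC (Leu) → GUC (Val) — missense.
Codon 3: UGG (Trp) → UCG (Ser) — missense.
Codon 4: AAA (Lys) → GAA (Glu) — missense.
Codon 6: GGA (Gly) → GAA (Glu) — missense.
Synonymous: 0 of 5.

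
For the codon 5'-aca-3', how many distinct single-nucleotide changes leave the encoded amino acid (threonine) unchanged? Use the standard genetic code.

3

Position 1: none → 0 synonymous.
Position 2: none → 0 synonymous.
Position 3: ACU, ACC, ACG → 3 synonymous.
Total: 0 + 0 + 3 = 3.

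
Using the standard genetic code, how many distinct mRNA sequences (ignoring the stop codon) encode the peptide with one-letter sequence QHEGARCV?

6144

Gln: 2 codons.
His: 2 codons.
Glu: 2 codons.
Gly: 4 codons.
Ala: 4 codons.
Arg: 6 codons.
Cys: 2 codons.
Val: 4 codons.
2 × 2 × 2 × 4 × 4 × 6 × 2 × 4 = 6144.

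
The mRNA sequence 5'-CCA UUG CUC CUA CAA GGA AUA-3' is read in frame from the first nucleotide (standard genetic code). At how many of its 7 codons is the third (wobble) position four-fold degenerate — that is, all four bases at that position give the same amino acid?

Codon 1 CCA (Pro): third position 4-fold.
Codon 2 UUG (Leu): third position 2-fold.
Codon 3 CUC (Leu): third position 4-fold.
Codon 4 CUA (Leu): third position 4-fold.
Codon 5 CAA (Gln): third position 2-fold.
Codon 6 GGA (Gly): third position 4-fold.
Codon 7 AUA (Ile): third position 3-fold.
Four-fold degenerate third positions: 4.

4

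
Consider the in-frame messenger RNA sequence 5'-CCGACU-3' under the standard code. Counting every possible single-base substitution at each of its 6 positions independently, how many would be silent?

6

Codon 1 (CCG, Pro): 3 synonymous substitutions.
Codon 2 (ACU, Thr): 3 synonymous substitutions.
Total: 3 + 3 = 6.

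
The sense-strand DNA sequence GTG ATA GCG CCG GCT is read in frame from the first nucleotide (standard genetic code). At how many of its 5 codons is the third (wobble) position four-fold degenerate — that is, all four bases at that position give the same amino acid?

4

Codon 1 GTG (Val): third position 4-fold.
Codon 2 ATA (Ile): third position 3-fold.
Codon 3 GCG (Ala): third position 4-fold.
Codon 4 CCG (Pro): third position 4-fold.
Codon 5 GCT (Ala): third position 4-fold.
Four-fold degenerate third positions: 4.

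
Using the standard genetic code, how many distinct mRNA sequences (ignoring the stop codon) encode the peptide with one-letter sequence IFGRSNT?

Ile: 3 codons.
Phe: 2 codons.
Gly: 4 codons.
Arg: 6 codons.
Ser: 6 codons.
Asn: 2 codons.
Thr: 4 codons.
3 × 2 × 4 × 6 × 6 × 2 × 4 = 6912.

6912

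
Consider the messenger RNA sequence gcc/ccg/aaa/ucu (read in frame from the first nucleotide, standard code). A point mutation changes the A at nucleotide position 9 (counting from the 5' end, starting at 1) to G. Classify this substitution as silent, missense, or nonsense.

Position 9 falls in codon 3: AAA → Lys.
After the substitution the codon is AAG → Lys.
Both encode Lys, so the change is synonymous.

silent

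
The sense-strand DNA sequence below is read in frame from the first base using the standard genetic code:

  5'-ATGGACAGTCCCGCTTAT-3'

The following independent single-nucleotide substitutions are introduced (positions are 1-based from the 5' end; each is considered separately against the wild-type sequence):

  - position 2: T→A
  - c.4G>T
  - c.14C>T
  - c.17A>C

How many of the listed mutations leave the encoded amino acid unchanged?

0

Codon 1: ATG (Met) → AAG (Lys) — missense.
Codon 2: GAC (Asp) → TAC (Tyr) — missense.
Codon 5: GCT (Ala) → GTT (Val) — missense.
Codon 6: TAT (Tyr) → TCT (Ser) — missense.
Synonymous: 0 of 4.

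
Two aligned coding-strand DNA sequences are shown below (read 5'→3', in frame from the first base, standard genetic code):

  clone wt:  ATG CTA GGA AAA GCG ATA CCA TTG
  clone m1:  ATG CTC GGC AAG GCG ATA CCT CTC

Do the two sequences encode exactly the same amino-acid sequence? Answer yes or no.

Codon 1: ATG Met / ATG Met — identical.
Codon 2: CTA Leu / CTC Leu — synonymous.
Codon 3: GGA Gly / GGC Gly — synonymous.
Codon 4: AAA Lys / AAG Lys — synonymous.
Codon 5: GCG Ala / GCG Ala — identical.
Codon 6: ATA Ile / ATA Ile — identical.
Codon 7: CCA Pro / CCT Pro — synonymous.
Codon 8: TTG Leu / CTC Leu — synonymous.
Nonsynonymous differences: 0 → same protein.

yes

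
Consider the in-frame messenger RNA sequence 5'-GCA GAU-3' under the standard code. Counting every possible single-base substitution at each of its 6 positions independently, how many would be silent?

4

Codon 1 (GCA, Ala): 3 synonymous substitutions.
Codon 2 (GAU, Asp): 1 synonymous substitution.
Total: 3 + 1 = 4.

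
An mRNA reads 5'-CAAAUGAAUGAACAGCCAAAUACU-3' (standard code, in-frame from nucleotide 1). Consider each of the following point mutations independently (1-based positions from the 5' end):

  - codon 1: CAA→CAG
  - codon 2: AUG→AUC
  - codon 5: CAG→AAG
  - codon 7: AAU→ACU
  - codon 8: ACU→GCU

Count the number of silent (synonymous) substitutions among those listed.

Codon 1: CAA (Gln) → CAG (Gln) — synonymous.
Codon 2: AUG (Met) → AUC (Ile) — missense.
Codon 5: CAG (Gln) → AAG (Lys) — missense.
Codon 7: AAU (Asn) → ACU (Thr) — missense.
Codon 8: ACU (Thr) → GCU (Ala) — missense.
Synonymous: 1 of 5.

1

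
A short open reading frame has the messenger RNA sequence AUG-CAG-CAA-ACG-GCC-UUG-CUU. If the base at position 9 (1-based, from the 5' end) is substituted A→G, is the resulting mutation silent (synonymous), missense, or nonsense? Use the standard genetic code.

silent

Position 9 falls in codon 3: CAA → Gln.
After the substitution the codon is CAG → Gln.
Both encode Gln, so the change is synonymous.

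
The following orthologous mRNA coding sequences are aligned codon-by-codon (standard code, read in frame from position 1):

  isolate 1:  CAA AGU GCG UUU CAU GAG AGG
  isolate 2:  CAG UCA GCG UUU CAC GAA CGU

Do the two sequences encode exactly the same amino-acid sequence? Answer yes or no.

Codon 1: CAA Gln / CAG Gln — synonymous.
Codon 2: AGU Ser / UCA Ser — synonymous.
Codon 3: GCG Ala / GCG Ala — identical.
Codon 4: UUU Phe / UUU Phe — identical.
Codon 5: CAU His / CAC His — synonymous.
Codon 6: GAG Glu / GAA Glu — synonymous.
Codon 7: AGG Arg / CGU Arg — synonymous.
Nonsynonymous differences: 0 → same protein.

yes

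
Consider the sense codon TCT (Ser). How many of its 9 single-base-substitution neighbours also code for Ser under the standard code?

3

Position 1: none → 0 synonymous.
Position 2: none → 0 synonymous.
Position 3: TCC, TCA, TCG → 3 synonymous.
Total: 0 + 0 + 3 = 3.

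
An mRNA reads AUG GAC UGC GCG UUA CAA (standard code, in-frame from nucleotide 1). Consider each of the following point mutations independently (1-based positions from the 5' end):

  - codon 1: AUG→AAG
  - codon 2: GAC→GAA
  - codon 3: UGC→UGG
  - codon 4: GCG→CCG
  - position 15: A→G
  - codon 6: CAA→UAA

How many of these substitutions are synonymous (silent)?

Codon 1: AUG (Met) → AAG (Lys) — missense.
Codon 2: GAC (Asp) → GAA (Glu) — missense.
Codon 3: UGC (Cys) → UGG (Trp) — missense.
Codon 4: GCG (Ala) → CCG (Pro) — missense.
Codon 5: UUA (Leu) → UUG (Leu) — synonymous.
Codon 6: CAA (Gln) → UAA (Stop) — nonsense.
Synonymous: 1 of 6.

1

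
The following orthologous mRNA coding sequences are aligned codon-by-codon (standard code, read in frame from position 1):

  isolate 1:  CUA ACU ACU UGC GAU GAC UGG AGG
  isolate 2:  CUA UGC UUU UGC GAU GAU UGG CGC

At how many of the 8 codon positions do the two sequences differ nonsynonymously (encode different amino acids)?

2

Codon 1: CUA Leu / CUA Leu — identical.
Codon 2: ACU Thr / UGC Cys — nonsynonymous.
Codon 3: ACU Thr / UUU Phe — nonsynonymous.
Codon 4: UGC Cys / UGC Cys — identical.
Codon 5: GAU Asp / GAU Asp — identical.
Codon 6: GAC Asp / GAU Asp — synonymous.
Codon 7: UGG Trp / UGG Trp — identical.
Codon 8: AGG Arg / CGC Arg — synonymous.
Nonsynonymous differences: 2.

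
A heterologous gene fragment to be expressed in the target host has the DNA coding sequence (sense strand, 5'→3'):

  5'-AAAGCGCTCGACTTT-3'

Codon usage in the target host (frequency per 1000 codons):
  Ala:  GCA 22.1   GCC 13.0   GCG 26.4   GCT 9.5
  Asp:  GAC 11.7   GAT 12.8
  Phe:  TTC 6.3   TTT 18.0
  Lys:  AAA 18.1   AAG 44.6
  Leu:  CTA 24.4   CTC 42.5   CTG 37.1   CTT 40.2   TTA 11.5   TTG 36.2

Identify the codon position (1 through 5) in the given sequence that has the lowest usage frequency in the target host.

4

Codon 1 AAA (Lys): 18.1 per 1000.
Codon 2 GCG (Ala): 26.4 per 1000.
Codon 3 CTC (Leu): 42.5 per 1000.
Codon 4 GAC (Asp): 11.7 per 1000.
Codon 5 TTT (Phe): 18.0 per 1000.
Lowest frequency is 11.7 at codon 4.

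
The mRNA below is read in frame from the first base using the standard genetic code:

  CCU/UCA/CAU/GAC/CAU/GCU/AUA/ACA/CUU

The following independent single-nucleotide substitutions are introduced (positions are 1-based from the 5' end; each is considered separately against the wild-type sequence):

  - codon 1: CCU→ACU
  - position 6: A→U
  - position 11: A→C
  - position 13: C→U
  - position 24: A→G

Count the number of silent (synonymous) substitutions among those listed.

Codon 1: CCU (Pro) → ACU (Thr) — missense.
Codon 2: UCA (Ser) → UCU (Ser) — synonymous.
Codon 4: GAC (Asp) → GCC (Ala) — missense.
Codon 5: CAU (His) → UAU (Tyr) — missense.
Codon 8: ACA (Thr) → ACG (Thr) — synonymous.
Synonymous: 2 of 5.

2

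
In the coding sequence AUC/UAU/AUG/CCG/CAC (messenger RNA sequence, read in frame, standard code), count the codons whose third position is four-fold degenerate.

Codon 1 AUC (Ile): third position 3-fold.
Codon 2 UAU (Tyr): third position 2-fold.
Codon 3 AUG (Met): third position 1-fold.
Codon 4 CCG (Pro): third position 4-fold.
Codon 5 CAC (His): third position 2-fold.
Four-fold degenerate third positions: 1.

1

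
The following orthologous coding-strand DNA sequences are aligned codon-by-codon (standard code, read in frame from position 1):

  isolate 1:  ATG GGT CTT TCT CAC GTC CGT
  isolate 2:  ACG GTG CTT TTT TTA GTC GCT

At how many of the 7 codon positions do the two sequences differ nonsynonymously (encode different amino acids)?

Codon 1: ATG Met / ACG Thr — nonsynonymous.
Codon 2: GGT Gly / GTG Val — nonsynonymous.
Codon 3: CTT Leu / CTT Leu — identical.
Codon 4: TCT Ser / TTT Phe — nonsynonymous.
Codon 5: CAC His / TTA Leu — nonsynonymous.
Codon 6: GTC Val / GTC Val — identical.
Codon 7: CGT Arg / GCT Ala — nonsynonymous.
Nonsynonymous differences: 5.

5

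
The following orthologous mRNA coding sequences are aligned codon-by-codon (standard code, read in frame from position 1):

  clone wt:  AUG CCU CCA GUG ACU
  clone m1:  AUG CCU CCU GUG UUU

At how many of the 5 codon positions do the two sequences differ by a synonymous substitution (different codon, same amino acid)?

Codon 1: AUG Met / AUG Met — identical.
Codon 2: CCU Pro / CCU Pro — identical.
Codon 3: CCA Pro / CCU Pro — synonymous.
Codon 4: GUG Val / GUG Val — identical.
Codon 5: ACU Thr / UUU Phe — nonsynonymous.
Synonymous differences: 1.

1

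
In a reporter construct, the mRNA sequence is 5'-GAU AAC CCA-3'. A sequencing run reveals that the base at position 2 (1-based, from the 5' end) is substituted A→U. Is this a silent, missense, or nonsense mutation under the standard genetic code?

Position 2 falls in codon 1: GAU → Asp.
After the substitution the codon is GUU → Val.
Asp ≠ Val, so this is a missense mutation.

missense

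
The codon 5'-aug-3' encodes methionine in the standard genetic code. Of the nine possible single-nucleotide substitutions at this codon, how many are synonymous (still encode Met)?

0

Position 1: none → 0 synonymous.
Position 2: none → 0 synonymous.
Position 3: none → 0 synonymous.
Total: 0 + 0 + 0 = 0.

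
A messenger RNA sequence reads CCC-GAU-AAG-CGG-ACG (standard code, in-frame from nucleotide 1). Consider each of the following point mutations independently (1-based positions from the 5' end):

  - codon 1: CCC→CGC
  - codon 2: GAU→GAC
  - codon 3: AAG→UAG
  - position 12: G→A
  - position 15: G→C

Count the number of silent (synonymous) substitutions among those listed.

Codon 1: CCC (Pro) → CGC (Arg) — missense.
Codon 2: GAU (Asp) → GAC (Asp) — synonymous.
Codon 3: AAG (Lys) → UAG (Stop) — nonsense.
Codon 4: CGG (Arg) → CGA (Arg) — synonymous.
Codon 5: ACG (Thr) → ACC (Thr) — synonymous.
Synonymous: 3 of 5.

3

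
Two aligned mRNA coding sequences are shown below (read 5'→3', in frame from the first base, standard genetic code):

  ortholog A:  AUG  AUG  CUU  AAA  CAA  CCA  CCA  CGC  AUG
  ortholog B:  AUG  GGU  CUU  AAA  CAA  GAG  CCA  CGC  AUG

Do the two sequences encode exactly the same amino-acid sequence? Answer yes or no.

Codon 1: AUG Met / AUG Met — identical.
Codon 2: AUG Met / GGU Gly — nonsynonymous.
Codon 3: CUU Leu / CUU Leu — identical.
Codon 4: AAA Lys / AAA Lys — identical.
Codon 5: CAA Gln / CAA Gln — identical.
Codon 6: CCA Pro / GAG Glu — nonsynonymous.
Codon 7: CCA Pro / CCA Pro — identical.
Codon 8: CGC Arg / CGC Arg — identical.
Codon 9: AUG Met / AUG Met — identical.
Nonsynonymous differences: 2 → different protein.

no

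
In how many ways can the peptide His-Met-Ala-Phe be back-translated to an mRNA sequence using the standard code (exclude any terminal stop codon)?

His: 2 codons.
Met: 1 codon.
Ala: 4 codons.
Phe: 2 codons.
2 × 1 × 4 × 2 = 16.

16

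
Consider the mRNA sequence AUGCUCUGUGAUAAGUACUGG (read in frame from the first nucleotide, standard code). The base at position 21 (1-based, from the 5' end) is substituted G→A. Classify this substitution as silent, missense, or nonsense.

Position 21 falls in codon 7: UGG → Trp.
After the substitution the codon is UGA → Stop.
The new codon is a stop codon, so this is a nonsense mutation.

nonsense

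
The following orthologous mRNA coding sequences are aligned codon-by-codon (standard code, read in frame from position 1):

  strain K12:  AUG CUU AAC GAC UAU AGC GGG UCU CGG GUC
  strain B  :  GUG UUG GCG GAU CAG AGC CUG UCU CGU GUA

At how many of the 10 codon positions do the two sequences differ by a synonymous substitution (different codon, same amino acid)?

4

Codon 1: AUG Met / GUG Val — nonsynonymous.
Codon 2: CUU Leu / UUG Leu — synonymous.
Codon 3: AAC Asn / GCG Ala — nonsynonymous.
Codon 4: GAC Asp / GAU Asp — synonymous.
Codon 5: UAU Tyr / CAG Gln — nonsynonymous.
Codon 6: AGC Ser / AGC Ser — identical.
Codon 7: GGG Gly / CUG Leu — nonsynonymous.
Codon 8: UCU Ser / UCU Ser — identical.
Codon 9: CGG Arg / CGU Arg — synonymous.
Codon 10: GUC Val / GUA Val — synonymous.
Synonymous differences: 4.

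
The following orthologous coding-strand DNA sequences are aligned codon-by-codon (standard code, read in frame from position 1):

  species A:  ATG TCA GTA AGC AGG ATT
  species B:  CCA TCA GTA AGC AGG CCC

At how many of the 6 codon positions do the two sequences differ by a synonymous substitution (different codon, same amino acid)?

Codon 1: ATG Met / CCA Pro — nonsynonymous.
Codon 2: TCA Ser / TCA Ser — identical.
Codon 3: GTA Val / GTA Val — identical.
Codon 4: AGC Ser / AGC Ser — identical.
Codon 5: AGG Arg / AGG Arg — identical.
Codon 6: ATT Ile / CCC Pro — nonsynonymous.
Synonymous differences: 0.

0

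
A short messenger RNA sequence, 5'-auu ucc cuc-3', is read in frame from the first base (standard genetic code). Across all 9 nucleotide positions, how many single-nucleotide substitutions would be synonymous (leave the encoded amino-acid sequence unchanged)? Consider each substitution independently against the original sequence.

Codon 1 (AUU, Ile): 2 synonymous substitutions.
Codon 2 (UCC, Ser): 3 synonymous substitutions.
Codon 3 (CUC, Leu): 3 synonymous substitutions.
Total: 2 + 3 + 3 = 8.

8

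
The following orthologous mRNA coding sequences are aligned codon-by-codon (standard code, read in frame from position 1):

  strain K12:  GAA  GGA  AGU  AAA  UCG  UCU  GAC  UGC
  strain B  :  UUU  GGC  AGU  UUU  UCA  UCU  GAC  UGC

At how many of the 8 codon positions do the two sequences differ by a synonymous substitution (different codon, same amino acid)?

Codon 1: GAA Glu / UUU Phe — nonsynonymous.
Codon 2: GGA Gly / GGC Gly — synonymous.
Codon 3: AGU Ser / AGU Ser — identical.
Codon 4: AAA Lys / UUU Phe — nonsynonymous.
Codon 5: UCG Ser / UCA Ser — synonymous.
Codon 6: UCU Ser / UCU Ser — identical.
Codon 7: GAC Asp / GAC Asp — identical.
Codon 8: UGC Cys / UGC Cys — identical.
Synonymous differences: 2.

2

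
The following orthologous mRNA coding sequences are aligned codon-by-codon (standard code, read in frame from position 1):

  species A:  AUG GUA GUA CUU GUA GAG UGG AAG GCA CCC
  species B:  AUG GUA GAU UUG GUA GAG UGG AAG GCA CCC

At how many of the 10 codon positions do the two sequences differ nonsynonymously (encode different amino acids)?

1

Codon 1: AUG Met / AUG Met — identical.
Codon 2: GUA Val / GUA Val — identical.
Codon 3: GUA Val / GAU Asp — nonsynonymous.
Codon 4: CUU Leu / UUG Leu — synonymous.
Codon 5: GUA Val / GUA Val — identical.
Codon 6: GAG Glu / GAG Glu — identical.
Codon 7: UGG Trp / UGG Trp — identical.
Codon 8: AAG Lys / AAG Lys — identical.
Codon 9: GCA Ala / GCA Ala — identical.
Codon 10: CCC Pro / CCC Pro — identical.
Nonsynonymous differences: 1.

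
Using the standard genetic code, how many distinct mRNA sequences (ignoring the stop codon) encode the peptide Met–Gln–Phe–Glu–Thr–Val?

128

Met: 1 codon.
Gln: 2 codons.
Phe: 2 codons.
Glu: 2 codons.
Thr: 4 codons.
Val: 4 codons.
1 × 2 × 2 × 2 × 4 × 4 = 128.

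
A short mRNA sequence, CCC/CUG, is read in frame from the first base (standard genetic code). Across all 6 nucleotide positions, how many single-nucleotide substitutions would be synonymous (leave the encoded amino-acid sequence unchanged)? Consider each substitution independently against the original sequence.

7

Codon 1 (CCC, Pro): 3 synonymous substitutions.
Codon 2 (CUG, Leu): 4 synonymous substitutions.
Total: 3 + 4 = 7.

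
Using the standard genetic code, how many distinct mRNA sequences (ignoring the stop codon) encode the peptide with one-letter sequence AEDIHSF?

1152

Ala: 4 codons.
Glu: 2 codons.
Asp: 2 codons.
Ile: 3 codons.
His: 2 codons.
Ser: 6 codons.
Phe: 2 codons.
4 × 2 × 2 × 3 × 2 × 6 × 2 = 1152.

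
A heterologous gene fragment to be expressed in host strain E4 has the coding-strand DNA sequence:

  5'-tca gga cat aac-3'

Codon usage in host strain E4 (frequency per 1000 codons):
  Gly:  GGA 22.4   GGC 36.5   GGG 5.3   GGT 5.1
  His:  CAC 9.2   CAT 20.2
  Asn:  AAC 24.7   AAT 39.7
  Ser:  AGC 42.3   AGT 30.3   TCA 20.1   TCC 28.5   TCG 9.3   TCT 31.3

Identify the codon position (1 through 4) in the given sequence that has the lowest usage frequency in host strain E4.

Codon 1 TCA (Ser): 20.1 per 1000.
Codon 2 GGA (Gly): 22.4 per 1000.
Codon 3 CAT (His): 20.2 per 1000.
Codon 4 AAC (Asn): 24.7 per 1000.
Lowest frequency is 20.1 at codon 1.

1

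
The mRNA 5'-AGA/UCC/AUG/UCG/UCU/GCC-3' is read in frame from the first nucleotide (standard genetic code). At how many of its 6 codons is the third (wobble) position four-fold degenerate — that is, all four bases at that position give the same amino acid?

Codon 1 AGA (Arg): third position 2-fold.
Codon 2 UCC (Ser): third position 4-fold.
Codon 3 AUG (Met): third position 1-fold.
Codon 4 UCG (Ser): third position 4-fold.
Codon 5 UCU (Ser): third position 4-fold.
Codon 6 GCC (Ala): third position 4-fold.
Four-fold degenerate third positions: 4.

4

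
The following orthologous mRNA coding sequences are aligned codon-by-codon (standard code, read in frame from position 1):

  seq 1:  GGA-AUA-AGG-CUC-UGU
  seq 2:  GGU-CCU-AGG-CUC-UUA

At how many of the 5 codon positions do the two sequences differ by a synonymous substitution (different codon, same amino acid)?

Codon 1: GGA Gly / GGU Gly — synonymous.
Codon 2: AUA Ile / CCU Pro — nonsynonymous.
Codon 3: AGG Arg / AGG Arg — identical.
Codon 4: CUC Leu / CUC Leu — identical.
Codon 5: UGU Cys / UUA Leu — nonsynonymous.
Synonymous differences: 1.

1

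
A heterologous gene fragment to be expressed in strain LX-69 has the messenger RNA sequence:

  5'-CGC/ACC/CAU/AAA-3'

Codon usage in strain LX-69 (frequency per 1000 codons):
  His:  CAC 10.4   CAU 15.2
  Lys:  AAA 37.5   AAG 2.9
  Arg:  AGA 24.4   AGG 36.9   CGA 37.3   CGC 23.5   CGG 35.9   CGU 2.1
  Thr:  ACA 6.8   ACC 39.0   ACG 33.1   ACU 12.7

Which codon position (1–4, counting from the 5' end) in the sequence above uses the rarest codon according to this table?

3

Codon 1 CGC (Arg): 23.5 per 1000.
Codon 2 ACC (Thr): 39.0 per 1000.
Codon 3 CAU (His): 15.2 per 1000.
Codon 4 AAA (Lys): 37.5 per 1000.
Lowest frequency is 15.2 at codon 3.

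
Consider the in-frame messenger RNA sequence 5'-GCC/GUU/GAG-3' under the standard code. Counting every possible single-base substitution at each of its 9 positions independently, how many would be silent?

7

Codon 1 (GCC, Ala): 3 synonymous substitutions.
Codon 2 (GUU, Val): 3 synonymous substitutions.
Codon 3 (GAG, Glu): 1 synonymous substitution.
Total: 3 + 3 + 1 = 7.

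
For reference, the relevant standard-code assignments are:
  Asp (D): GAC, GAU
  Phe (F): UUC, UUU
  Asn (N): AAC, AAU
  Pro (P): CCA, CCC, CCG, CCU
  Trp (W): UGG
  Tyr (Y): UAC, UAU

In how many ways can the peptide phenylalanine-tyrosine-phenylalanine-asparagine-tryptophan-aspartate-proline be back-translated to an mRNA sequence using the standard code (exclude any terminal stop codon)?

Phe: 2 codons.
Tyr: 2 codons.
Phe: 2 codons.
Asn: 2 codons.
Trp: 1 codon.
Asp: 2 codons.
Pro: 4 codons.
2 × 2 × 2 × 2 × 1 × 2 × 4 = 128.

128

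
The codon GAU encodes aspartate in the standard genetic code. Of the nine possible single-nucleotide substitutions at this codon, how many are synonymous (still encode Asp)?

1

Position 1: none → 0 synonymous.
Position 2: none → 0 synonymous.
Position 3: GAC → 1 synonymous.
Total: 0 + 0 + 1 = 1.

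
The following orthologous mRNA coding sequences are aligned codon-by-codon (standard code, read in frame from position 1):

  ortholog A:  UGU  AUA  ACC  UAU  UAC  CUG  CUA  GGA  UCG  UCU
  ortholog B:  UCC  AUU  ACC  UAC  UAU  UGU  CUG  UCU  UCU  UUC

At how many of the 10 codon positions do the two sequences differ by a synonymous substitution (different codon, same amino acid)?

Codon 1: UGU Cys / UCC Ser — nonsynonymous.
Codon 2: AUA Ile / AUU Ile — synonymous.
Codon 3: ACC Thr / ACC Thr — identical.
Codon 4: UAU Tyr / UAC Tyr — synonymous.
Codon 5: UAC Tyr / UAU Tyr — synonymous.
Codon 6: CUG Leu / UGU Cys — nonsynonymous.
Codon 7: CUA Leu / CUG Leu — synonymous.
Codon 8: GGA Gly / UCU Ser — nonsynonymous.
Codon 9: UCG Ser / UCU Ser — synonymous.
Codon 10: UCU Ser / UUC Phe — nonsynonymous.
Synonymous differences: 5.

5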